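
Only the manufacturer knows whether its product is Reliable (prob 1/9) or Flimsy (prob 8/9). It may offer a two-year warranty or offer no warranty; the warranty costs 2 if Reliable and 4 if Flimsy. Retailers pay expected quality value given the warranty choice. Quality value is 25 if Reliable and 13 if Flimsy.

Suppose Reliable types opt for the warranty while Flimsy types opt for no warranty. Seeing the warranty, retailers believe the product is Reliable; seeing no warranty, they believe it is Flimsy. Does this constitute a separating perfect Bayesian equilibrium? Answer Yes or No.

No

Under these beliefs, the warranty earns price 25 and no warranty earns price 13.
Reliable: the warranty nets 25 − 2 = 23; no warranty nets 13. Reliable prefers the warranty.
Flimsy: the warranty nets 25 − 4 = 21; no warranty nets 13. Flimsy would deviate to the warranty.
Flimsy has a profitable deviation, so the profile is not an equilibrium.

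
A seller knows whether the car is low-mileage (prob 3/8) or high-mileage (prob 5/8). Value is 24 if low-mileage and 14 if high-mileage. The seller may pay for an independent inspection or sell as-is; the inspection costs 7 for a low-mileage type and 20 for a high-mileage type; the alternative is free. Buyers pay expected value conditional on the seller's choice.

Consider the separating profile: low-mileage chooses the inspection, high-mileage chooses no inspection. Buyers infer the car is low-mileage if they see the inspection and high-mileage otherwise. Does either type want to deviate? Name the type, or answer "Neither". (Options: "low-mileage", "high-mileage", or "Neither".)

Neither

The inspection pays 24; no inspection pays 14.
low-mileage: assigned the inspection, nets 24 − 7 = 17; deviating to no inspection nets 14.
high-mileage: assigned no inspection, nets 14; deviating to the inspection nets 24 − 20 = 4.
Both types strictly prefer their assigned action; no profitable deviation.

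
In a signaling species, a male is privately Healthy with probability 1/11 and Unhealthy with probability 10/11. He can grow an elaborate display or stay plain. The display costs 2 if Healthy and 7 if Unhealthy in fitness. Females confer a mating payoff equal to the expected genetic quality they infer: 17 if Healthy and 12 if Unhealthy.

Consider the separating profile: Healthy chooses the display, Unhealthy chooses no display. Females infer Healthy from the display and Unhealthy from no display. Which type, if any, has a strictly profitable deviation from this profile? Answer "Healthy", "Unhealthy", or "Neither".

The display pays 17; no display pays 12.
Healthy: assigned the display, nets 17 − 2 = 15; deviating to no display nets 12.
Unhealthy: assigned no display, nets 12; deviating to the display nets 17 − 7 = 10.
Both types strictly prefer their assigned action; no profitable deviation.

Neither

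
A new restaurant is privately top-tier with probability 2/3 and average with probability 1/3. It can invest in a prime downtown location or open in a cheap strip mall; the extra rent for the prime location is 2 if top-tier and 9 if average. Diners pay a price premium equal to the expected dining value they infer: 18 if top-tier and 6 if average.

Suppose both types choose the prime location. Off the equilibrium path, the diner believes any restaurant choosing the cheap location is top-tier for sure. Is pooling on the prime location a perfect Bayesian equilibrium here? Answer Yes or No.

No

On path, the diner holds the prior and pays 2/3·18 + 1/3·6 = 14. Off path (the cheap location), believing top-tier, it pays 18.
top-tier: the prime location nets 14 − 2 = 12; the cheap location nets 18. top-tier would deviate.
average: the prime location nets 14 − 9 = 5; the cheap location nets 18. average would deviate.
A type deviates, so pooling fails.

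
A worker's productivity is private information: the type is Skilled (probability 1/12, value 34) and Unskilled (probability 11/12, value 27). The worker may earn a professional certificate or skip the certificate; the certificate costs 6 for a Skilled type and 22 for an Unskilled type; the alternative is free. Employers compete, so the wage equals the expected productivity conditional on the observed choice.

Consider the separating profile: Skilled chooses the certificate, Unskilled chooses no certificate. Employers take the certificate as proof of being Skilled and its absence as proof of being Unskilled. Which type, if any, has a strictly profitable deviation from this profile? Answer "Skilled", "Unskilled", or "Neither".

The certificate pays 34; no certificate pays 27.
Skilled: assigned the certificate, nets 34 − 6 = 28; deviating to no certificate nets 27.
Unskilled: assigned no certificate, nets 27; deviating to the certificate nets 34 − 22 = 12.
Both types strictly prefer their assigned action; no profitable deviation.

Neither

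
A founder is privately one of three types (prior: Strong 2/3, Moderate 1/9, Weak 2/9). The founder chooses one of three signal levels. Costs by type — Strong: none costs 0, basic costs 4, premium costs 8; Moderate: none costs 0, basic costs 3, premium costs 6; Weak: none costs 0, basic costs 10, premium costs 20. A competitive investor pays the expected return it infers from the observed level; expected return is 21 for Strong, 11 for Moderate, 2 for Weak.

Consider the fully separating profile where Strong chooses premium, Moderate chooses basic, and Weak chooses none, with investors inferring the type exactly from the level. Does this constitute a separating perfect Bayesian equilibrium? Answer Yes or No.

Separating valuations: premium → 21, basic → 11, none → 2.
Strong (assigned premium): none: 2 − 0 = 2; basic: 11 − 4 = 7; premium: 21 − 8 = 13. Strong stays.
Moderate (assigned basic): none: 2 − 0 = 2; basic: 11 − 3 = 8; premium: 21 − 6 = 15. Moderate prefers premium.
Weak (assigned none): none: 2 − 0 = 2; basic: 11 − 10 = 1; premium: 21 − 20 = 1. Weak stays.
At least one type deviates; the separating profile fails.

No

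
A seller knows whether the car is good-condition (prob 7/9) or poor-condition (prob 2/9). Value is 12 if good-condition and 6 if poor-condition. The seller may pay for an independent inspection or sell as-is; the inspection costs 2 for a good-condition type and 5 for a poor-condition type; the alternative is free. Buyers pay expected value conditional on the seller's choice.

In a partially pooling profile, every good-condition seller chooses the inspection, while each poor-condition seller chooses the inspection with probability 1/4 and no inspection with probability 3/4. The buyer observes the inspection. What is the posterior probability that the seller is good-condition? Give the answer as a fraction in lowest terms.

P(the inspection) = (7/9)·1 + (2/9)·(1/4) = 5/6.
By Bayes' rule, P(good-condition | the inspection) = (7/9) / (5/6) = 14/15.

14/15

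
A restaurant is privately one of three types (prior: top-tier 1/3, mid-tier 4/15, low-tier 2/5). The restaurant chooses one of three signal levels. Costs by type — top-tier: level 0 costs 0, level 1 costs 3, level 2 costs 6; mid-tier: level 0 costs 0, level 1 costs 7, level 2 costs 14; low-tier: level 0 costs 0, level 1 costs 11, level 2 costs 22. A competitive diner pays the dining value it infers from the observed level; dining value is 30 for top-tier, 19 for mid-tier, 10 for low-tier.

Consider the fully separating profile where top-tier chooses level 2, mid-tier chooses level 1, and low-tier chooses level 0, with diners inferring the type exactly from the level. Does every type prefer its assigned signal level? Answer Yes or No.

No

Separating price premiums: level 2 → 30, level 1 → 19, level 0 → 10.
top-tier (assigned level 2): level 0: 10 − 0 = 10; level 1: 19 − 3 = 16; level 2: 30 − 6 = 24. top-tier stays.
mid-tier (assigned level 1): level 0: 10 − 0 = 10; level 1: 19 − 7 = 12; level 2: 30 − 14 = 16. mid-tier prefers level 2.
low-tier (assigned level 0): level 0: 10 − 0 = 10; level 1: 19 − 11 = 8; level 2: 30 − 22 = 8. low-tier stays.
At least one type deviates; the separating profile fails.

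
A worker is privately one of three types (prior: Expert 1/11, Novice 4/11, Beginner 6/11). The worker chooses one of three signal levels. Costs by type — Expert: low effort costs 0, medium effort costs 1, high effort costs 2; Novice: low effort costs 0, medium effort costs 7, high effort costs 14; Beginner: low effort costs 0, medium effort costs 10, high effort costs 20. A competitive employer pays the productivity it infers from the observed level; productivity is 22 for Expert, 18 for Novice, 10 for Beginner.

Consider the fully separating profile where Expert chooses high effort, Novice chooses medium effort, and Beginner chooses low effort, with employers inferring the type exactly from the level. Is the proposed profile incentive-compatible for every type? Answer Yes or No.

Separating wages: high effort → 22, medium effort → 18, low effort → 10.
Expert (assigned high effort): low effort: 10 − 0 = 10; medium effort: 18 − 1 = 17; high effort: 22 − 2 = 20. Expert stays.
Novice (assigned medium effort): low effort: 10 − 0 = 10; medium effort: 18 − 7 = 11; high effort: 22 − 14 = 8. Novice stays.
Beginner (assigned low effort): low effort: 10 − 0 = 10; medium effort: 18 − 10 = 8; high effort: 22 − 20 = 2. Beginner stays.
Every type prefers its assigned level; separation holds.

Yes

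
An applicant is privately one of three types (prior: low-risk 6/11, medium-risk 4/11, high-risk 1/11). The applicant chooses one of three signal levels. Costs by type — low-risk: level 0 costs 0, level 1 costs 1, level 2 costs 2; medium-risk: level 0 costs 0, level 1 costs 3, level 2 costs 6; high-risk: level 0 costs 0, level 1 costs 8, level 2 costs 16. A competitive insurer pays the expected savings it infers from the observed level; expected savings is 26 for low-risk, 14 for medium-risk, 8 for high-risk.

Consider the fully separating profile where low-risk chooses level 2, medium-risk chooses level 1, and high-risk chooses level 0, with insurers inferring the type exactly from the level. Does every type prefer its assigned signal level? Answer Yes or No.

Separating rebates: level 2 → 26, level 1 → 14, level 0 → 8.
low-risk (assigned level 2): level 0: 8 − 0 = 8; level 1: 14 − 1 = 13; level 2: 26 − 2 = 24. low-risk stays.
medium-risk (assigned level 1): level 0: 8 − 0 = 8; level 1: 14 − 3 = 11; level 2: 26 − 6 = 20. medium-risk prefers level 2.
high-risk (assigned level 0): level 0: 8 − 0 = 8; level 1: 14 − 8 = 6; level 2: 26 − 16 = 10. high-risk prefers level 2.
At least one type deviates; the separating profile fails.

No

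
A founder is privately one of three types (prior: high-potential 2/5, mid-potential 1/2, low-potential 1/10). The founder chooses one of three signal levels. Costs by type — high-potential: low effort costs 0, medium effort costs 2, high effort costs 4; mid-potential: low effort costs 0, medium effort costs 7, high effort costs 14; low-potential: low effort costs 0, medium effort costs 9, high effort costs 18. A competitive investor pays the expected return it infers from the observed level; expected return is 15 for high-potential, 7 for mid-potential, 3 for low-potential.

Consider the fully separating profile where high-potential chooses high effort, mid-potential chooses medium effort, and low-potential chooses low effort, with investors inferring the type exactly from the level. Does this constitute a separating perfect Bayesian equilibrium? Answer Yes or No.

Separating valuations: high effort → 15, medium effort → 7, low effort → 3.
high-potential (assigned high effort): low effort: 3 − 0 = 3; medium effort: 7 − 2 = 5; high effort: 15 − 4 = 11. high-potential stays.
mid-potential (assigned medium effort): low effort: 3 − 0 = 3; medium effort: 7 − 7 = 0; high effort: 15 − 14 = 1. mid-potential prefers low effort.
low-potential (assigned low effort): low effort: 3 − 0 = 3; medium effort: 7 − 9 = -2; high effort: 15 − 18 = -3. low-potential stays.
At least one type deviates; the separating profile fails.

No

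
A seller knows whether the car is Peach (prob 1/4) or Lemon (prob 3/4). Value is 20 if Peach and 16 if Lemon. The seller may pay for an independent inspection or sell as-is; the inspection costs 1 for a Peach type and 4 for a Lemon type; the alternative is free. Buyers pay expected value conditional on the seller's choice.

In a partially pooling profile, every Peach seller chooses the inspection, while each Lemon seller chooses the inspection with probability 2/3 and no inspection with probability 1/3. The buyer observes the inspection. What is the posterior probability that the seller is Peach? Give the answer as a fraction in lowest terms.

P(the inspection) = (1/4)·1 + (3/4)·(2/3) = 3/4.
By Bayes' rule, P(Peach | the inspection) = (1/4) / (3/4) = 1/3.

1/3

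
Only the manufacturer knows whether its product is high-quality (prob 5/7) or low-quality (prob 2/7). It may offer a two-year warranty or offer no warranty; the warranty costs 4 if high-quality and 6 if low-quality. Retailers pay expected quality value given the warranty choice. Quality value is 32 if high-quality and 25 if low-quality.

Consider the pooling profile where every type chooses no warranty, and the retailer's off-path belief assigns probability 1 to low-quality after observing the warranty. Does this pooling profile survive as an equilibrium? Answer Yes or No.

Yes

On path, the retailer holds the prior and pays 5/7·32 + 2/7·25 = 30. Off path (the warranty), believing low-quality, it pays 25.
high-quality: no warranty nets 30; the warranty nets 25 − 4 = 21. high-quality stays.
low-quality: no warranty nets 30; the warranty nets 25 − 6 = 19. low-quality stays.
No type deviates, so pooling is sustained.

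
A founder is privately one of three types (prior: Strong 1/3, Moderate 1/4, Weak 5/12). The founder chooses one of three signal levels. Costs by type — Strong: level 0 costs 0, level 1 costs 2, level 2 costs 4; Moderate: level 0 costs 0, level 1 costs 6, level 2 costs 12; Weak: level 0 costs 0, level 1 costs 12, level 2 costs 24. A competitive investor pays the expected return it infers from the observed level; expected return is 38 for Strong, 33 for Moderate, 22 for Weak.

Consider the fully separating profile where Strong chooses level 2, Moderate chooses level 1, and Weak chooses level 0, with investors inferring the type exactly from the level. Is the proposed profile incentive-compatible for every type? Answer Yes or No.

Separating valuations: level 2 → 38, level 1 → 33, level 0 → 22.
Strong (assigned level 2): level 0: 22 − 0 = 22; level 1: 33 − 2 = 31; level 2: 38 − 4 = 34. Strong stays.
Moderate (assigned level 1): level 0: 22 − 0 = 22; level 1: 33 − 6 = 27; level 2: 38 − 12 = 26. Moderate stays.
Weak (assigned level 0): level 0: 22 − 0 = 22; level 1: 33 − 12 = 21; level 2: 38 − 24 = 14. Weak stays.
Every type prefers its assigned level; separation holds.

Yes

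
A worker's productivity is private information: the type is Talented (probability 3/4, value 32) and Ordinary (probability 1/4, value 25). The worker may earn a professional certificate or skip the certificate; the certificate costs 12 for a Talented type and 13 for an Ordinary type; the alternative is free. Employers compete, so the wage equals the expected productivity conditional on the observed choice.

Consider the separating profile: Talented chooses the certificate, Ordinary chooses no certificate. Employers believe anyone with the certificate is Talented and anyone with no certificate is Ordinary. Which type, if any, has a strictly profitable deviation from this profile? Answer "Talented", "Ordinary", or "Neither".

Talented

The certificate pays 32; no certificate pays 25.
Talented: assigned the certificate, nets 32 − 12 = 20; deviating to no certificate nets 25.
Ordinary: assigned no certificate, nets 25; deviating to the certificate nets 32 − 13 = 19.
The Talented type gains 5 by deviating.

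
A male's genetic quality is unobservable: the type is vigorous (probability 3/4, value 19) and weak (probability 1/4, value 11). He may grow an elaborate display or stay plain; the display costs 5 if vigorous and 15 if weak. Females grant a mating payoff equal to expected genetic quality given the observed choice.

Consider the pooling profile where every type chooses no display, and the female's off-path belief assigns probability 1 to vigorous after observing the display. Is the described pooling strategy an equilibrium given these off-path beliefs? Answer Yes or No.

On path, the female holds the prior and pays 3/4·19 + 1/4·11 = 17. Off path (the display), believing vigorous, it pays 19.
vigorous: no display nets 17; the display nets 19 − 5 = 14. vigorous stays.
weak: no display nets 17; the display nets 19 − 15 = 4. weak stays.
No type deviates, so pooling is sustained.

Yes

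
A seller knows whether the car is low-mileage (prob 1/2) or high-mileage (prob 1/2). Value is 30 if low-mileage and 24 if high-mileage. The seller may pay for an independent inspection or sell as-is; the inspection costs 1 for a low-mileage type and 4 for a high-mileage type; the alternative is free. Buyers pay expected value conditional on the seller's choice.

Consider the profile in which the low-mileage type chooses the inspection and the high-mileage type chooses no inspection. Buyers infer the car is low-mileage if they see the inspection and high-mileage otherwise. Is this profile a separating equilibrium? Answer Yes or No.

No

Under these beliefs, the inspection earns price 30 and no inspection earns price 24.
low-mileage: the inspection nets 30 − 1 = 29; no inspection nets 24. low-mileage prefers the inspection.
high-mileage: the inspection nets 30 − 4 = 26; no inspection nets 24. high-mileage would deviate to the inspection.
high-mileage has a profitable deviation, so the profile is not an equilibrium.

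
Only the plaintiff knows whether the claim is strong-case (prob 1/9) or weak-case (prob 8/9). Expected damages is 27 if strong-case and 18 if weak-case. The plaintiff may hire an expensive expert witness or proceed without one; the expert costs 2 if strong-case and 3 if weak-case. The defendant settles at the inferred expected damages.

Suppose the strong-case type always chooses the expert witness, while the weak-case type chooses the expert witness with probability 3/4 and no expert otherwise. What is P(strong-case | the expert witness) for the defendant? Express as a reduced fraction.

1/7

P(the expert witness) = (1/9)·1 + (8/9)·(3/4) = 7/9.
By Bayes' rule, P(strong-case | the expert witness) = (1/9) / (7/9) = 1/7.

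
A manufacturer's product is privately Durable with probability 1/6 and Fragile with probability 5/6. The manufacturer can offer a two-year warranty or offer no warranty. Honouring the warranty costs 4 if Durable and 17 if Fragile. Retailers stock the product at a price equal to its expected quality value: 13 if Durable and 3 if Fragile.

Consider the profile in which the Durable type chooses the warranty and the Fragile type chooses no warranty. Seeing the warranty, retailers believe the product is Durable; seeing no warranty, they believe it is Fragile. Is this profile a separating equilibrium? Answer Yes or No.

Yes

Under these beliefs, the warranty earns price 13 and no warranty earns price 3.
Durable: the warranty nets 13 − 4 = 9; no warranty nets 3. Durable prefers the warranty.
Fragile: the warranty nets 13 − 17 = -4; no warranty nets 3. Fragile prefers no warranty.
Neither type deviates, so the separating profile is an equilibrium.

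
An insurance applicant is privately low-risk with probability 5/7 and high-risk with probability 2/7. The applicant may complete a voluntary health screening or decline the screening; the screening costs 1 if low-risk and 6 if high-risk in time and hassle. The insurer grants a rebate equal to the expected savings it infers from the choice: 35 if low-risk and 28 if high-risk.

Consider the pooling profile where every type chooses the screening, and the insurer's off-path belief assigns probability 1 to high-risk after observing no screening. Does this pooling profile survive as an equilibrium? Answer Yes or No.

No

On path, the insurer holds the prior and pays 5/7·35 + 2/7·28 = 33. Off path (no screening), believing high-risk, it pays 28.
low-risk: the screening nets 33 − 1 = 32; no screening nets 28. low-risk stays.
high-risk: the screening nets 33 − 6 = 27; no screening nets 28. high-risk would deviate.
A type deviates, so pooling fails.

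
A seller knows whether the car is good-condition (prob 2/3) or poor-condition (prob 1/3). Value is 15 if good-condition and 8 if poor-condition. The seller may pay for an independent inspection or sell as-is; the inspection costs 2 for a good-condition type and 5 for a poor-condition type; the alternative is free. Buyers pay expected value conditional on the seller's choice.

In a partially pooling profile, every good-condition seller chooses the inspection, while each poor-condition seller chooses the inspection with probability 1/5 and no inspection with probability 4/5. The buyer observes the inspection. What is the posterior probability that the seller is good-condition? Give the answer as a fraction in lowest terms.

P(the inspection) = (2/3)·1 + (1/3)·(1/5) = 11/15.
By Bayes' rule, P(good-condition | the inspection) = (2/3) / (11/15) = 10/11.

10/11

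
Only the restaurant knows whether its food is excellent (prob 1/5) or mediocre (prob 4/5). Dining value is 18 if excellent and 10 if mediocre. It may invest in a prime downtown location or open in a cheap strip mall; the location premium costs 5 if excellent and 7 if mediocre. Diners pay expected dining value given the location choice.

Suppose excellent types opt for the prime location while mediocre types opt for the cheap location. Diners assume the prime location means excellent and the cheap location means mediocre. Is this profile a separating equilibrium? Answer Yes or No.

Under these beliefs, the prime location earns price premium 18 and the cheap location earns price premium 10.
excellent: the prime location nets 18 − 5 = 13; the cheap location nets 10. excellent prefers the prime location.
mediocre: the prime location nets 18 − 7 = 11; the cheap location nets 10. mediocre would deviate to the prime location.
mediocre has a profitable deviation, so the profile is not an equilibrium.

No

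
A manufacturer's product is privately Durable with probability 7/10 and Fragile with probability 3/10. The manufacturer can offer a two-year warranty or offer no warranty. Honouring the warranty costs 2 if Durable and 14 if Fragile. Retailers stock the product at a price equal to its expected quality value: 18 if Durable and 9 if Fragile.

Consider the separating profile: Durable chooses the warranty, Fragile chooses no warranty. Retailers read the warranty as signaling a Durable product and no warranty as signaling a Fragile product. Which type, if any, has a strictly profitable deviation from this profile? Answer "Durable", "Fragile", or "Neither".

Neither

The warranty pays 18; no warranty pays 9.
Durable: assigned the warranty, nets 18 − 2 = 16; deviating to no warranty nets 9.
Fragile: assigned no warranty, nets 9; deviating to the warranty nets 18 − 14 = 4.
Both types strictly prefer their assigned action; no profitable deviation.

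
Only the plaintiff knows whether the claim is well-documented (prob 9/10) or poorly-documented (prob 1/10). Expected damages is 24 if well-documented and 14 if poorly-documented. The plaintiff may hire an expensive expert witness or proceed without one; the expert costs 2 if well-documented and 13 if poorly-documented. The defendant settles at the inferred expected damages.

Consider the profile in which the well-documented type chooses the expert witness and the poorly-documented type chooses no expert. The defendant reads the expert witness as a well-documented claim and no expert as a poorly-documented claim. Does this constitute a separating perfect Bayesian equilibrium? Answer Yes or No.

Under these beliefs, the expert witness earns settlement 24 and no expert earns settlement 14.
well-documented: the expert witness nets 24 − 2 = 22; no expert nets 14. well-documented prefers the expert witness.
poorly-documented: the expert witness nets 24 − 13 = 11; no expert nets 14. poorly-documented prefers no expert.
Neither type deviates, so the separating profile is an equilibrium.

Yes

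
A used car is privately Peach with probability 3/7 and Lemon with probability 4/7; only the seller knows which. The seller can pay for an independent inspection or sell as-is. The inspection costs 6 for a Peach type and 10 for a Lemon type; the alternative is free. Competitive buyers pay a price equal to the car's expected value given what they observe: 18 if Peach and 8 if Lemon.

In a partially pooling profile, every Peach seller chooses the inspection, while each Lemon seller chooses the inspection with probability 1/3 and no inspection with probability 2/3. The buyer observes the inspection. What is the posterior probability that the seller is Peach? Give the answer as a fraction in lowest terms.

P(the inspection) = (3/7)·1 + (4/7)·(1/3) = 13/21.
By Bayes' rule, P(Peach | the inspection) = (3/7) / (13/21) = 9/13.

9/13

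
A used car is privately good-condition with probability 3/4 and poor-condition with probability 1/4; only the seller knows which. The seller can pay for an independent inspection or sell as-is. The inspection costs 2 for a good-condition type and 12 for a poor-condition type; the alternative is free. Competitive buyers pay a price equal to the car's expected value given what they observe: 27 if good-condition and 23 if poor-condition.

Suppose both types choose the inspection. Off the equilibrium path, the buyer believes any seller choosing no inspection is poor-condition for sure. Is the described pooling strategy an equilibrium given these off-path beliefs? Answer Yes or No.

On path, the buyer holds the prior and pays 3/4·27 + 1/4·23 = 26. Off path (no inspection), believing poor-condition, it pays 23.
good-condition: the inspection nets 26 − 2 = 24; no inspection nets 23. good-condition stays.
poor-condition: the inspection nets 26 − 12 = 14; no inspection nets 23. poor-condition would deviate.
A type deviates, so pooling fails.

No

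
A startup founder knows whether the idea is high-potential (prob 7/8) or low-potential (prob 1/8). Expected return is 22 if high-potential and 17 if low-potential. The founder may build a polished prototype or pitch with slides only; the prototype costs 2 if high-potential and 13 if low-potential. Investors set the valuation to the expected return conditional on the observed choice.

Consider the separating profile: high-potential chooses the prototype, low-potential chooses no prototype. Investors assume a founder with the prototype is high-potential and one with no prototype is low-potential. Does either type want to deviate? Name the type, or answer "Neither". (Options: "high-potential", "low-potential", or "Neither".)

The prototype pays 22; no prototype pays 17.
high-potential: assigned the prototype, nets 22 − 2 = 20; deviating to no prototype nets 17.
low-potential: assigned no prototype, nets 17; deviating to the prototype nets 22 − 13 = 9.
Both types strictly prefer their assigned action; no profitable deviation.

Neither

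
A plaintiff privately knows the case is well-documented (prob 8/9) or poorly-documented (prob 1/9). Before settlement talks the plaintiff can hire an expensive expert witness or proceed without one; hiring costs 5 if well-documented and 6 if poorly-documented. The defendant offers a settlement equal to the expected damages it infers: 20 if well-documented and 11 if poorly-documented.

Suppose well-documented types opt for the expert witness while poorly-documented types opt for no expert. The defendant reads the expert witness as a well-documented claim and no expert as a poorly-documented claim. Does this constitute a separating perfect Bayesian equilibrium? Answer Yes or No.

Under these beliefs, the expert witness earns settlement 20 and no expert earns settlement 11.
well-documented: the expert witness nets 20 − 5 = 15; no expert nets 11. well-documented prefers the expert witness.
poorly-documented: the expert witness nets 20 − 6 = 14; no expert nets 11. poorly-documented would deviate to the expert witness.
poorly-documented has a profitable deviation, so the profile is not an equilibrium.

No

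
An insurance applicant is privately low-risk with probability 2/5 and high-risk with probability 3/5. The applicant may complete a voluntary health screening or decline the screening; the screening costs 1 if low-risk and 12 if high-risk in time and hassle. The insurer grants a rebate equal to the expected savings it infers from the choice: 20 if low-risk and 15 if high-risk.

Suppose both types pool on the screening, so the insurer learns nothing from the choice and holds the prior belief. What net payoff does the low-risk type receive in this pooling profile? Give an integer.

Pooled rebate = 2/5·20 + 3/5·15 = 17.
low-risk pays cost 1 for the screening, so net payoff = 17 − 1 = 16.

16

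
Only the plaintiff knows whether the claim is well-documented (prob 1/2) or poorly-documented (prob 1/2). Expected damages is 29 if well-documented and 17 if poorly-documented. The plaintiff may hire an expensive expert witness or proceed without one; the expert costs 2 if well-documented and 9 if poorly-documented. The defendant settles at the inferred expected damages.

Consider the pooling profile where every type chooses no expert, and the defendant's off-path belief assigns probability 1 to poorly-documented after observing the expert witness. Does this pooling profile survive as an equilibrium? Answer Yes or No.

Yes

On path, the defendant holds the prior and pays 1/2·29 + 1/2·17 = 23. Off path (the expert witness), believing poorly-documented, it pays 17.
well-documented: no expert nets 23; the expert witness nets 17 − 2 = 15. well-documented stays.
poorly-documented: no expert nets 23; the expert witness nets 17 − 9 = 8. poorly-documented stays.
No type deviates, so pooling is sustained.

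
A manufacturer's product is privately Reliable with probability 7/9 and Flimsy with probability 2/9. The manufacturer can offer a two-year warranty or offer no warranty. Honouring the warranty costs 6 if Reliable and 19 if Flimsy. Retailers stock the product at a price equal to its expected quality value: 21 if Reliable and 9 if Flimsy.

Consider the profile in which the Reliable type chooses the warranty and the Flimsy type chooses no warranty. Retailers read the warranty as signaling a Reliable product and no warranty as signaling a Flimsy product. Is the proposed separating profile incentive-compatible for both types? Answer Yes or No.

Yes

Under these beliefs, the warranty earns price 21 and no warranty earns price 9.
Reliable: the warranty nets 21 − 6 = 15; no warranty nets 9. Reliable prefers the warranty.
Flimsy: the warranty nets 21 − 19 = 2; no warranty nets 9. Flimsy prefers no warranty.
Neither type deviates, so the separating profile is an equilibrium.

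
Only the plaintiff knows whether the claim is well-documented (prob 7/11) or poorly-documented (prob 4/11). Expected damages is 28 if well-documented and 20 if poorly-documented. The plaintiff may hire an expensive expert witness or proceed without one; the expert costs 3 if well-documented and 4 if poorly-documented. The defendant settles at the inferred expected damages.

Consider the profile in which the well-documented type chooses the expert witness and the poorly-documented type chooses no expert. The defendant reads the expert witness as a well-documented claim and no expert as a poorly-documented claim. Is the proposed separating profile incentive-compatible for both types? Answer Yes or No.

No

Under these beliefs, the expert witness earns settlement 28 and no expert earns settlement 20.
well-documented: the expert witness nets 28 − 3 = 25; no expert nets 20. well-documented prefers the expert witness.
poorly-documented: the expert witness nets 28 − 4 = 24; no expert nets 20. poorly-documented would deviate to the expert witness.
poorly-documented has a profitable deviation, so the profile is not an equilibrium.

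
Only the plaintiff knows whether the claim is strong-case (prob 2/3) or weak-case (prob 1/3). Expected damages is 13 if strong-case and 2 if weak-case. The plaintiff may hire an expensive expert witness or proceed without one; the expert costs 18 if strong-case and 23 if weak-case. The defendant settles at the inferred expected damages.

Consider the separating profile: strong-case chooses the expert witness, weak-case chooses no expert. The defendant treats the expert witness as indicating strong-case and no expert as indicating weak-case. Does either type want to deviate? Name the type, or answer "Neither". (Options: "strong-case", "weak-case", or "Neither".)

The expert witness pays 13; no expert pays 2.
strong-case: assigned the expert witness, nets 13 − 18 = -5; deviating to no expert nets 2.
weak-case: assigned no expert, nets 2; deviating to the expert witness nets 13 − 23 = -10.
The strong-case type gains 7 by deviating.

strong-case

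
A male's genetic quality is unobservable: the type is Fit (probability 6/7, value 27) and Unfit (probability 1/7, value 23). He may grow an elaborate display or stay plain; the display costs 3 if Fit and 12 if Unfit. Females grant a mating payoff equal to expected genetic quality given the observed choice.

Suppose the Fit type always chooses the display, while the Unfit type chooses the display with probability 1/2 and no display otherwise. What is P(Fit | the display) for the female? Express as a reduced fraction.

12/13

P(the display) = (6/7)·1 + (1/7)·(1/2) = 13/14.
By Bayes' rule, P(Fit | the display) = (6/7) / (13/14) = 12/13.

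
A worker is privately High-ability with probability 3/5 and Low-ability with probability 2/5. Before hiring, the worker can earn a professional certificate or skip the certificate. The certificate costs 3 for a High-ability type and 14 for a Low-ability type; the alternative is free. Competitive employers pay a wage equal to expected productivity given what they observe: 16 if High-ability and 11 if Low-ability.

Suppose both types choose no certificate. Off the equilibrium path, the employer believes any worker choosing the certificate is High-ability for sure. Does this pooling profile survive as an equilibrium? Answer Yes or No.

On path, the employer holds the prior and pays 3/5·16 + 2/5·11 = 14. Off path (the certificate), believing High-ability, it pays 16.
High-ability: no certificate nets 14; the certificate nets 16 − 3 = 13. High-ability stays.
Low-ability: no certificate nets 14; the certificate nets 16 − 14 = 2. Low-ability stays.
No type deviates, so pooling is sustained.

Yes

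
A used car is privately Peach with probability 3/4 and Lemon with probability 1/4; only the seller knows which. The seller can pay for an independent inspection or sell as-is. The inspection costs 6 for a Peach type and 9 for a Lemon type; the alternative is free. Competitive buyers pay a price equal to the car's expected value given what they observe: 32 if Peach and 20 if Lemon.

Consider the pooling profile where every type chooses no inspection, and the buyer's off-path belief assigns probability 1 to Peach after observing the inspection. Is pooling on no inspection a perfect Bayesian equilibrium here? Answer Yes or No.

On path, the buyer holds the prior and pays 3/4·32 + 1/4·20 = 29. Off path (the inspection), believing Peach, it pays 32.
Peach: no inspection nets 29; the inspection nets 32 − 6 = 26. Peach stays.
Lemon: no inspection nets 29; the inspection nets 32 − 9 = 23. Lemon stays.
No type deviates, so pooling is sustained.

Yes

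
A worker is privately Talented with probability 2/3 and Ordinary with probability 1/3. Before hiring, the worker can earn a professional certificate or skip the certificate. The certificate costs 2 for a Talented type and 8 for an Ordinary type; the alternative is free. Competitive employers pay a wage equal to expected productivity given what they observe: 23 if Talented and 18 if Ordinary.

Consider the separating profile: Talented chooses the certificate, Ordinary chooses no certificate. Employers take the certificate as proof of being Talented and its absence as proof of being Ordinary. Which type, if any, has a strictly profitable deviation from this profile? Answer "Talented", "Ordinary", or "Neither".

The certificate pays 23; no certificate pays 18.
Talented: assigned the certificate, nets 23 − 2 = 21; deviating to no certificate nets 18.
Ordinary: assigned no certificate, nets 18; deviating to the certificate nets 23 − 8 = 15.
Both types strictly prefer their assigned action; no profitable deviation.

Neither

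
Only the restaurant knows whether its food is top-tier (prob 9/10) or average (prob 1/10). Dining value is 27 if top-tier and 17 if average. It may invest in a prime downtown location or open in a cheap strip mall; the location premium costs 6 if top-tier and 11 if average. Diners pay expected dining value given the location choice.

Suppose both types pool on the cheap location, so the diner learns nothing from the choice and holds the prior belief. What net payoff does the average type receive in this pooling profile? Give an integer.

Pooled price premium = 9/10·27 + 1/10·17 = 26.
average pays no cost for the cheap location, so net payoff = 26.

26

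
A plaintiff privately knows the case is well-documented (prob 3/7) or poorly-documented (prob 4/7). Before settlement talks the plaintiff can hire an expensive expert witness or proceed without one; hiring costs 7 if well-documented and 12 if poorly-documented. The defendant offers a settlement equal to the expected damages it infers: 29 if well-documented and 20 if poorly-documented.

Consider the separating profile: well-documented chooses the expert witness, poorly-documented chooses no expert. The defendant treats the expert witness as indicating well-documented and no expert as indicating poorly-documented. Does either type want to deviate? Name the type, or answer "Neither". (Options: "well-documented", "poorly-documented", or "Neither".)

Neither

The expert witness pays 29; no expert pays 20.
well-documented: assigned the expert witness, nets 29 − 7 = 22; deviating to no expert nets 20.
poorly-documented: assigned no expert, nets 20; deviating to the expert witness nets 29 − 12 = 17.
Both types strictly prefer their assigned action; no profitable deviation.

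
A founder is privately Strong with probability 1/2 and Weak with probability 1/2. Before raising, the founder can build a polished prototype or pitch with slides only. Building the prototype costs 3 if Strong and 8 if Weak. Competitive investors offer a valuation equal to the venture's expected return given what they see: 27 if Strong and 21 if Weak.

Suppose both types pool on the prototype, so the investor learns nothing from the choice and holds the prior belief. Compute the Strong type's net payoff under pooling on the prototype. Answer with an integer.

Pooled valuation = 1/2·27 + 1/2·21 = 24.
Strong pays cost 3 for the prototype, so net payoff = 24 − 3 = 21.

21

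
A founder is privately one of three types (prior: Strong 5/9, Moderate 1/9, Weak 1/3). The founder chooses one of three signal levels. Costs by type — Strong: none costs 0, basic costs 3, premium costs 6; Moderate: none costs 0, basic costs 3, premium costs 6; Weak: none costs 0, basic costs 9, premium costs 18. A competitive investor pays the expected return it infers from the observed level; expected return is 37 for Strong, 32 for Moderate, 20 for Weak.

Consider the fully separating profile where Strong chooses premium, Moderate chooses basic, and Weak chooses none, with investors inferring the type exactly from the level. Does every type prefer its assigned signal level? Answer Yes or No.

Separating valuations: premium → 37, basic → 32, none → 20.
Strong (assigned premium): none: 20 − 0 = 20; basic: 32 − 3 = 29; premium: 37 − 6 = 31. Strong stays.
Moderate (assigned basic): none: 20 − 0 = 20; basic: 32 − 3 = 29; premium: 37 − 6 = 31. Moderate prefers premium.
Weak (assigned none): none: 20 − 0 = 20; basic: 32 − 9 = 23; premium: 37 − 18 = 19. Weak prefers basic.
At least one type deviates; the separating profile fails.

No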